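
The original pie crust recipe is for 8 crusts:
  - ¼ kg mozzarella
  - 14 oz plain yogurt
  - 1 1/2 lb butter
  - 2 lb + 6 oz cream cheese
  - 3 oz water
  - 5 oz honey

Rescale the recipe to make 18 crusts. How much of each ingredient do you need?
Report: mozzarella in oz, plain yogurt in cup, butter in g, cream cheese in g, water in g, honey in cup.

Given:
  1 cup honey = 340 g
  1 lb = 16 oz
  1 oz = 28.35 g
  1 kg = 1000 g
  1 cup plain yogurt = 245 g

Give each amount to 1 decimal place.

mozzarella: 19.8 oz; plain yogurt: 3.6 cup; butter: 1530.9 g; cream cheese: 2423.9 g; water: 191.4 g; honey: 0.9 cup

Scaling factor: 18/8 = 9/4 = 2.25.
mozzarella: 0.25 kg × 9/4 × 1000 g/kg ÷ 28.35 g/oz ≈ 19.8 oz
plain yogurt: 14 oz × 9/4 × 28.35 g/oz ÷ 245 g/cup ≈ 3.6 cup
butter: 1.5 lb × 9/4 × 16 oz/lb × 28.35 g/oz = 1530.9 g
cream cheese: (2 lb + 6 oz = 2.375 lb) × 9/4 × 16 oz/lb × 28.35 g/oz ≈ 2423.9 g
water: 3 oz × 9/4 × 28.35 g/oz ≈ 191.4 g
honey: 5 oz × 9/4 × 28.35 g/oz ÷ 340 g/cup ≈ 0.9 cup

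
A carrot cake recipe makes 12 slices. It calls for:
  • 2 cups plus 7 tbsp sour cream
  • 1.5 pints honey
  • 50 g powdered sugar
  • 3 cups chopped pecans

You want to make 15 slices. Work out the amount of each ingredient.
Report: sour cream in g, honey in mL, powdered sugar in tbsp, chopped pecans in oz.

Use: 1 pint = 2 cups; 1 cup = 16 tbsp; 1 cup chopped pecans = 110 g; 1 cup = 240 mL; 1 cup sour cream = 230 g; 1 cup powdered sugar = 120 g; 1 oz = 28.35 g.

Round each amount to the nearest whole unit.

Scaling factor: 15/12 = 5/4 = 1.25.
sour cream: (2 cup + 7 tbsp = 2.4375 cup) × 5/4 × 230 g/cup ≈ 701 g
honey: 1.5 pint × 5/4 × 2 cup/pint × 240 mL/cup = 900 mL
powdered sugar: 50 g × 5/4 ÷ 120 g/cup × 16 tbsp/cup ≈ 8 tbsp
chopped pecans: 3 cup × 5/4 × 110 g/cup ÷ 28.35 g/oz ≈ 15 oz

sour cream: 701 g; honey: 900 mL; powdered sugar: 8 tbsp; chopped pecans: 15 oz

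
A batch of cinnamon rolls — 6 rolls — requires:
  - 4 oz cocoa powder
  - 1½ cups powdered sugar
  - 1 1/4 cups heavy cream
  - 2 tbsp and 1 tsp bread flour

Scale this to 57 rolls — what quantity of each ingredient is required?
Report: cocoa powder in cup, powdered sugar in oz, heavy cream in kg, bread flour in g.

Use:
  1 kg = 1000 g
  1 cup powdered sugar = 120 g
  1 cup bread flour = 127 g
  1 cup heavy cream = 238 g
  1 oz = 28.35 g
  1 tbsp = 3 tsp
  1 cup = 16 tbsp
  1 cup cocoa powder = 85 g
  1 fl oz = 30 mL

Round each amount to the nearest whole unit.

Scaling factor: 57/6 = 19/2 = 9.5.
cocoa powder: 4 oz × 19/2 × 28.35 g/oz ÷ 85 g/cup ≈ 13 cup
powdered sugar: 1.5 cup × 19/2 × 120 g/cup ÷ 28.35 g/oz ≈ 60 oz
heavy cream: 1.25 cup × 19/2 × 238 g/cup ÷ 1000 g/kg ≈ 3 kg
bread flour: (2 tbsp + 1 tsp = 7/3 tbsp) × 19/2 ÷ 16 tbsp/cup × 127 g/cup ≈ 176 g

cocoa powder: 13 cup; powdered sugar: 60 oz; heavy cream: 3 kg; bread flour: 176 g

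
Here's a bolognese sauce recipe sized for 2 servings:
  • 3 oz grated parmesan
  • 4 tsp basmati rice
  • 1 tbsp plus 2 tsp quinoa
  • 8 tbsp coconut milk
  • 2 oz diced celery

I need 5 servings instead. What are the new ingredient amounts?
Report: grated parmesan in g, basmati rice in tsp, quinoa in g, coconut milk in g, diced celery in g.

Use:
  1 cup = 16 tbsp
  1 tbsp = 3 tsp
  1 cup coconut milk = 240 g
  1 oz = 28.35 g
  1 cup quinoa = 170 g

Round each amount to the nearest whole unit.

grated parmesan: 213 g; basmati rice: 10 tsp; quinoa: 44 g; coconut milk: 300 g; diced celery: 142 g

Scaling factor: 5/2 = 2.5.
grated parmesan: 3 oz × 5/2 × 28.35 g/oz ≈ 213 g
basmati rice: 4 tsp × 5/2 = 10 tsp
quinoa: (1 tbsp + 2 tsp = 5/3 tbsp) × 5/2 ÷ 16 tbsp/cup × 170 g/cup ≈ 44 g
coconut milk: 8 tbsp × 5/2 ÷ 16 tbsp/cup × 240 g/cup = 300 g
diced celery: 2 oz × 5/2 × 28.35 g/oz ≈ 142 g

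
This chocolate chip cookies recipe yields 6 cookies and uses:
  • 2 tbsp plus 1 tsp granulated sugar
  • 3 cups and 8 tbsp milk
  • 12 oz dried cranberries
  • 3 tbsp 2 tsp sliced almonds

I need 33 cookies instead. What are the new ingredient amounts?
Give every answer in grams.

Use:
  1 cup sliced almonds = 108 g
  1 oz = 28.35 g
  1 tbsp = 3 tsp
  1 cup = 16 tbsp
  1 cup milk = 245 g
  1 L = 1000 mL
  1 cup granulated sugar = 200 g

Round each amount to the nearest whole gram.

Scaling factor: 33/6 = 11/2 = 5.5.
granulated sugar: (2 tbsp + 1 tsp = 7/3 tbsp) × 11/2 ÷ 16 tbsp/cup × 200 g/cup ≈ 160 g
milk: (3 cup + 8 tbsp = 3.5 cup) × 11/2 × 245 g/cup ≈ 4716 g
dried cranberries: 12 oz × 11/2 × 28.35 g/oz ≈ 1871 g
sliced almonds: (3 tbsp + 2 tsp = 11/3 tbsp) × 11/2 ÷ 16 tbsp/cup × 108 g/cup ≈ 136 g

granulated sugar: 160 g; milk: 4716 g; dried cranberries: 1871 g; sliced almonds: 136 g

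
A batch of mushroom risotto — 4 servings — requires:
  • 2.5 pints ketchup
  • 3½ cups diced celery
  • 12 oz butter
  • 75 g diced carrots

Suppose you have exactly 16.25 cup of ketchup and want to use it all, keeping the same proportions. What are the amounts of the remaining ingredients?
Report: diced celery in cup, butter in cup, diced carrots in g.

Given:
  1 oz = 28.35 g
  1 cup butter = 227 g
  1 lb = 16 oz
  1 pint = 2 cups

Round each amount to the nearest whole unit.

diced celery: 11 cup; butter: 5 cup; diced carrots: 244 g

The original recipe has 5 cup of ketchup, so the scaling factor is 16.25 ÷ 5 = 13/4 = 3.25.
diced celery: 3.5 cup × 13/4 ≈ 11 cup
butter: 12 oz × 13/4 × 28.35 g/oz ÷ 227 g/cup ≈ 5 cup
diced carrots: 75 g × 13/4 ≈ 244 g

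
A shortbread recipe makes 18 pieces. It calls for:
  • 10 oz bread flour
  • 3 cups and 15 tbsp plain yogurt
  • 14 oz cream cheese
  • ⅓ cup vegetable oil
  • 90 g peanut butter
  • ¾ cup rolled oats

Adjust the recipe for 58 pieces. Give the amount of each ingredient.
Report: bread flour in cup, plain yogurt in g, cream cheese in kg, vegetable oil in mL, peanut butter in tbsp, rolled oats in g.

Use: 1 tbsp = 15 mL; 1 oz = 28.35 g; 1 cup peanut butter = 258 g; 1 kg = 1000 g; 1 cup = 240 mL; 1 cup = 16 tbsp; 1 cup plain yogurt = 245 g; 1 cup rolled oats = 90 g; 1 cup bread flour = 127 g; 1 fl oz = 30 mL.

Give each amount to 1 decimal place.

Scaling factor: 58/18 = 29/9.
bread flour: 10 oz × 29/9 × 28.35 g/oz ÷ 127 g/cup ≈ 7.2 cup
plain yogurt: (3 cup + 15 tbsp = 3.9375 cup) × 29/9 × 245 g/cup ≈ 3108.4 g
cream cheese: 14 oz × 29/9 × 28.35 g/oz ÷ 1000 g/kg ≈ 1.3 kg
vegetable oil: 1/3 cup × 29/9 × 240 mL/cup ≈ 257.8 mL
peanut butter: 90 g × 29/9 ÷ 258 g/cup × 16 tbsp/cup ≈ 18.0 tbsp
rolled oats: 0.75 cup × 29/9 × 90 g/cup = 217.5 g

bread flour: 7.2 cup; plain yogurt: 3108.4 g; cream cheese: 1.3 kg; vegetable oil: 257.8 mL; peanut butter: 18.0 tbsp; rolled oats: 217.5 g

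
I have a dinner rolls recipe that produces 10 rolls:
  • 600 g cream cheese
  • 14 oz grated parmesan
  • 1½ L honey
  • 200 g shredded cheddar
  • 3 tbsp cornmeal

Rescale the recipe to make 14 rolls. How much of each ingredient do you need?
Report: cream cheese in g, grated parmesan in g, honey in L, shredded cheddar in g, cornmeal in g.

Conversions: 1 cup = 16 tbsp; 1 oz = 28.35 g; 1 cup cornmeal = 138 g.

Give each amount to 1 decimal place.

cream cheese: 840.0 g; grated parmesan: 555.7 g; honey: 2.1 L; shredded cheddar: 280.0 g; cornmeal: 36.2 g

Scaling factor: 14/10 = 7/5 = 1.4.
cream cheese: 600 g × 7/5 = 840.0 g
grated parmesan: 14 oz × 7/5 × 28.35 g/oz ≈ 555.7 g
honey: 1.5 L × 7/5 = 2.1 L
shredded cheddar: 200 g × 7/5 = 280.0 g
cornmeal: 3 tbsp × 7/5 ÷ 16 tbsp/cup × 138 g/cup ≈ 36.2 g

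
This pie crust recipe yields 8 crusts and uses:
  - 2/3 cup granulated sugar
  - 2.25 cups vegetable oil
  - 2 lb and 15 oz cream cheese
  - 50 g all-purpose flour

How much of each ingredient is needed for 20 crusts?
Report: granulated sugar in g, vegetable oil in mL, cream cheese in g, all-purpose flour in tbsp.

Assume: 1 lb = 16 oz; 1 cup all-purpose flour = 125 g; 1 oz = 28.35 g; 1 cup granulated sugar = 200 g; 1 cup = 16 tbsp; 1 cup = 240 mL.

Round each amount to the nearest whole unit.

granulated sugar: 333 g; vegetable oil: 1350 mL; cream cheese: 3331 g; all-purpose flour: 16 tbsp

Scaling factor: 20/8 = 5/2 = 2.5.
granulated sugar: 2/3 cup × 5/2 × 200 g/cup ≈ 333 g
vegetable oil: 2.25 cup × 5/2 × 240 mL/cup = 1350 mL
cream cheese: (2 lb + 15 oz = 2.9375 lb) × 5/2 × 16 oz/lb × 28.35 g/oz ≈ 3331 g
all-purpose flour: 50 g × 5/2 ÷ 125 g/cup × 16 tbsp/cup = 16 tbsp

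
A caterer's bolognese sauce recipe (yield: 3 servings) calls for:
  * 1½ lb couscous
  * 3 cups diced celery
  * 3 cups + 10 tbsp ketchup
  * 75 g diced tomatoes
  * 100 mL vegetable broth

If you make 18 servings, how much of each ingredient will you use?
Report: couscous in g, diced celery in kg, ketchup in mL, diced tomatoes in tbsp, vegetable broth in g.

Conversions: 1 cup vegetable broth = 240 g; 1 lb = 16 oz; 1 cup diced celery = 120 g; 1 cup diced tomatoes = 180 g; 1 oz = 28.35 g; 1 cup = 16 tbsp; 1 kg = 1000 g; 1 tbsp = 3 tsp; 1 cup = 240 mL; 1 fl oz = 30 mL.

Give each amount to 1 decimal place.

Scaling factor: 18/3 = 6.
couscous: 1.5 lb × 6 × 16 oz/lb × 28.35 g/oz = 4082.4 g
diced celery: 3 cup × 6 × 120 g/cup ÷ 1000 g/kg ≈ 2.2 kg
ketchup: (3 cup + 10 tbsp = 3.625 cup) × 6 × 240 mL/cup = 5220.0 mL
diced tomatoes: 75 g × 6 ÷ 180 g/cup × 16 tbsp/cup = 40.0 tbsp
vegetable broth: 100 mL × 6 ÷ 240 mL/cup × 240 g/cup = 600.0 g

couscous: 4082.4 g; diced celery: 2.2 kg; ketchup: 5220.0 mL; diced tomatoes: 40.0 tbsp; vegetable broth: 600.0 g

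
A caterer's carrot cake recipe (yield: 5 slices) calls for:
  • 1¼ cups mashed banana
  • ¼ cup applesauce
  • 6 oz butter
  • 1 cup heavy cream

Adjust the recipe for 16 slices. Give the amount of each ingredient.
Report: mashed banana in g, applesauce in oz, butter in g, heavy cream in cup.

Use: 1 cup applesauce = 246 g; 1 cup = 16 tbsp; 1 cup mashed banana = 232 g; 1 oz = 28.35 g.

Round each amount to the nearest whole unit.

mashed banana: 928 g; applesauce: 7 oz; butter: 544 g; heavy cream: 3 cup

Scaling factor: 16/5 = 3.2.
mashed banana: 1.25 cup × 16/5 × 232 g/cup = 928 g
applesauce: 0.25 cup × 16/5 × 246 g/cup ÷ 28.35 g/oz ≈ 7 oz
butter: 6 oz × 16/5 × 28.35 g/oz ≈ 544 g
heavy cream: 1 cup × 16/5 ≈ 3 cup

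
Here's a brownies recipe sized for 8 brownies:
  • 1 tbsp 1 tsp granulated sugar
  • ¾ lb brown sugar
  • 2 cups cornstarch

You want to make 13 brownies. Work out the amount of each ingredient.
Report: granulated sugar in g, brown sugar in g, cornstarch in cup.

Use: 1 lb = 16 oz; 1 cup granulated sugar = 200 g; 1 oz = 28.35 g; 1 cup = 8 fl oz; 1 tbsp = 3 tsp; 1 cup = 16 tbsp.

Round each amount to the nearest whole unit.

Scaling factor: 13/8 = 1.625.
granulated sugar: (1 tbsp + 1 tsp = 4/3 tbsp) × 13/8 ÷ 16 tbsp/cup × 200 g/cup ≈ 27 g
brown sugar: 0.75 lb × 13/8 × 16 oz/lb × 28.35 g/oz ≈ 553 g
cornstarch: 2 cup × 13/8 ≈ 3 cup

granulated sugar: 27 g; brown sugar: 553 g; cornstarch: 3 cup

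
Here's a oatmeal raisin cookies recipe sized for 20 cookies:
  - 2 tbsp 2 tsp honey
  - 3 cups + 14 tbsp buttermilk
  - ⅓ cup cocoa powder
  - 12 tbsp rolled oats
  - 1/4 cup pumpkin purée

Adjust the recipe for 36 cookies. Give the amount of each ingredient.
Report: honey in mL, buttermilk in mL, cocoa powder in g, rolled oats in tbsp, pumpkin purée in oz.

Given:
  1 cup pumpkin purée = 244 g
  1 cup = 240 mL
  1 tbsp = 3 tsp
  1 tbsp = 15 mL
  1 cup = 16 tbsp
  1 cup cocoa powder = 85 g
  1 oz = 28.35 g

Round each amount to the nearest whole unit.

Scaling factor: 36/20 = 9/5 = 1.8.
honey: (2 tbsp + 2 tsp = 8/3 tbsp) × 9/5 × 15 mL/tbsp = 72 mL
buttermilk: (3 cup + 14 tbsp = 3.875 cup) × 9/5 × 240 mL/cup = 1674 mL
cocoa powder: 1/3 cup × 9/5 × 85 g/cup = 51 g
rolled oats: 12 tbsp × 9/5 ≈ 22 tbsp
pumpkin purée: 0.25 cup × 9/5 × 244 g/cup ÷ 28.35 g/oz ≈ 4 oz

honey: 72 mL; buttermilk: 1674 mL; cocoa powder: 51 g; rolled oats: 22 tbsp; pumpkin purée: 4 oz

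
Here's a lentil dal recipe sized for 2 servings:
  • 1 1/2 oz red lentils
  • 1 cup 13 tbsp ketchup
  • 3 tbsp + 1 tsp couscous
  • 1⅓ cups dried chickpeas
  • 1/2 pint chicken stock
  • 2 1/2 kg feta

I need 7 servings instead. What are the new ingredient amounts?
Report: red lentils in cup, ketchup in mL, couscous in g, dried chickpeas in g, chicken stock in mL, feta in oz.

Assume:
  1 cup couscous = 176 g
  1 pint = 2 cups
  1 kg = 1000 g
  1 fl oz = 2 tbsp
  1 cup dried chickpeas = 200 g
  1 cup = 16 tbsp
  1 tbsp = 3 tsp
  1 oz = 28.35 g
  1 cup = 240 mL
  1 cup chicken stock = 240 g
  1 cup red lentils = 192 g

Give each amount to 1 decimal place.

Scaling factor: 7/2 = 3.5.
red lentils: 1.5 oz × 7/2 × 28.35 g/oz ÷ 192 g/cup ≈ 0.8 cup
ketchup: (1 cup + 13 tbsp = 1.8125 cup) × 7/2 × 240 mL/cup = 1522.5 mL
couscous: (3 tbsp + 1 tsp = 10/3 tbsp) × 7/2 ÷ 16 tbsp/cup × 176 g/cup ≈ 128.3 g
dried chickpeas: 4/3 cup × 7/2 × 200 g/cup ≈ 933.3 g
chicken stock: 0.5 pint × 7/2 × 2 cup/pint × 240 mL/cup = 840.0 mL
feta: 2.5 kg × 7/2 × 1000 g/kg ÷ 28.35 g/oz ≈ 308.6 oz

red lentils: 0.8 cup; ketchup: 1522.5 mL; couscous: 128.3 g; dried chickpeas: 933.3 g; chicken stock: 840.0 mL; feta: 308.6 oz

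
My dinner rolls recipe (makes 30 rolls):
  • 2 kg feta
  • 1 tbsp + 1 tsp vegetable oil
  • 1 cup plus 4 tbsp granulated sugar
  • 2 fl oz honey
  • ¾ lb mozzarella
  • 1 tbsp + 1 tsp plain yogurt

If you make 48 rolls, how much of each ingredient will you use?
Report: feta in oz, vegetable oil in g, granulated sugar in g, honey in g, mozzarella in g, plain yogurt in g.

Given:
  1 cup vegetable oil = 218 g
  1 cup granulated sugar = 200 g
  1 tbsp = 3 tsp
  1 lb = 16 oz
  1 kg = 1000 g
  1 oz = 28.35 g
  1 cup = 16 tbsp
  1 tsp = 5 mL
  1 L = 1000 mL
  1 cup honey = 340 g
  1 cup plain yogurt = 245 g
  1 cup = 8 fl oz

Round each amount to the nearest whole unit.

feta: 113 oz; vegetable oil: 29 g; granulated sugar: 400 g; honey: 136 g; mozzarella: 544 g; plain yogurt: 33 g

Scaling factor: 48/30 = 8/5 = 1.6.
feta: 2 kg × 8/5 × 1000 g/kg ÷ 28.35 g/oz ≈ 113 oz
vegetable oil: (1 tbsp + 1 tsp = 4/3 tbsp) × 8/5 ÷ 16 tbsp/cup × 218 g/cup ≈ 29 g
granulated sugar: (1 cup + 4 tbsp = 1.25 cup) × 8/5 × 200 g/cup = 400 g
honey: 2 fl oz × 8/5 ÷ 8 fl oz/cup × 340 g/cup = 136 g
mozzarella: 0.75 lb × 8/5 × 16 oz/lb × 28.35 g/oz ≈ 544 g
plain yogurt: (1 tbsp + 1 tsp = 4/3 tbsp) × 8/5 ÷ 16 tbsp/cup × 245 g/cup ≈ 33 g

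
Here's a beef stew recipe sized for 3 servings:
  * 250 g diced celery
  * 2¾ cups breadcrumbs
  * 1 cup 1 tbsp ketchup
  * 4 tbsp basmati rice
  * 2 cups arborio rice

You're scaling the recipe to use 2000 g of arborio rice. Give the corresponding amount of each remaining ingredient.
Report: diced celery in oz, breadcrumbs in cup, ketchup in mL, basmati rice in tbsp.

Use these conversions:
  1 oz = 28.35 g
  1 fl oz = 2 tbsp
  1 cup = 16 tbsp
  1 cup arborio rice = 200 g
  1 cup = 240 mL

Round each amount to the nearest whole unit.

The original recipe has 400 g of arborio rice, so the scaling factor is 2000 ÷ 400 = 5.
diced celery: 250 g × 5 ÷ 28.35 g/oz ≈ 44 oz
breadcrumbs: 2.75 cup × 5 ≈ 14 cup
ketchup: (1 cup + 1 tbsp = 1.0625 cup) × 5 × 240 mL/cup = 1275 mL
basmati rice: 4 tbsp × 5 = 20 tbsp

diced celery: 44 oz; breadcrumbs: 14 cup; ketchup: 1275 mL; basmati rice: 20 tbsp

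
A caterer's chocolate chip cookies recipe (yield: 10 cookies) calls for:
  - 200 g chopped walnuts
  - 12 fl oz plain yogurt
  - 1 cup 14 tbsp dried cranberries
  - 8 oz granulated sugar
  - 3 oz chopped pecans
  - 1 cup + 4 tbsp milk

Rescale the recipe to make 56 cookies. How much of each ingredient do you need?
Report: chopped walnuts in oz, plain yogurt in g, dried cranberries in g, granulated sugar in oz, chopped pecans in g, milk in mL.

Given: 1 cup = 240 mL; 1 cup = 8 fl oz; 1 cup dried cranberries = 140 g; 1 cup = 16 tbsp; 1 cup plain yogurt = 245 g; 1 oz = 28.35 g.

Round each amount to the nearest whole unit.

Scaling factor: 56/10 = 28/5 = 5.6.
chopped walnuts: 200 g × 28/5 ÷ 28.35 g/oz ≈ 40 oz
plain yogurt: 12 fl oz × 28/5 ÷ 8 fl oz/cup × 245 g/cup = 2058 g
dried cranberries: (1 cup + 14 tbsp = 1.875 cup) × 28/5 × 140 g/cup = 1470 g
granulated sugar: 8 oz × 28/5 ≈ 45 oz
chopped pecans: 3 oz × 28/5 × 28.35 g/oz ≈ 476 g
milk: (1 cup + 4 tbsp = 1.25 cup) × 28/5 × 240 mL/cup = 1680 mL

chopped walnuts: 40 oz; plain yogurt: 2058 g; dried cranberries: 1470 g; granulated sugar: 45 oz; chopped pecans: 476 g; milk: 1680 mL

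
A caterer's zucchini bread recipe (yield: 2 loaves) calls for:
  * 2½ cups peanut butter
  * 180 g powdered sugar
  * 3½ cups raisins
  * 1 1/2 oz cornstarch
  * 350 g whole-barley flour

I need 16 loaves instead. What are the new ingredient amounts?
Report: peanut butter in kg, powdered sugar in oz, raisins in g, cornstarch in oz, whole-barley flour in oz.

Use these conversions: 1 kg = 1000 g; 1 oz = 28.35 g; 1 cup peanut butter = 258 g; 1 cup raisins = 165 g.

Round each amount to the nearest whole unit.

Scaling factor: 16/2 = 8.
peanut butter: 2.5 cup × 8 × 258 g/cup ÷ 1000 g/kg ≈ 5 kg
powdered sugar: 180 g × 8 ÷ 28.35 g/oz ≈ 51 oz
raisins: 3.5 cup × 8 × 165 g/cup = 4620 g
cornstarch: 1.5 oz × 8 = 12 oz
whole-barley flour: 350 g × 8 ÷ 28.35 g/oz ≈ 99 oz

peanut butter: 5 kg; powdered sugar: 51 oz; raisins: 4620 g; cornstarch: 12 oz; whole-barley flour: 99 oz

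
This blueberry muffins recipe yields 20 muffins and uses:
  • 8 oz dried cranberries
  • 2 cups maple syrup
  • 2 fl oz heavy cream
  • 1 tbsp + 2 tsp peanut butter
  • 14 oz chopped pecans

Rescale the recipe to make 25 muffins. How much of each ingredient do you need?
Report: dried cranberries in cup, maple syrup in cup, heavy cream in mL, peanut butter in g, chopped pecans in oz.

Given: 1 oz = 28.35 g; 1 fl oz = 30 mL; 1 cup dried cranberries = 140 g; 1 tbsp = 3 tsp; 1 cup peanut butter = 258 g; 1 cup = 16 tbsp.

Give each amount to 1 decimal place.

Scaling factor: 25/20 = 5/4 = 1.25.
dried cranberries: 8 oz × 5/4 × 28.35 g/oz ÷ 140 g/cup ≈ 2.0 cup
maple syrup: 2 cup × 5/4 = 2.5 cup
heavy cream: 2 fl oz × 5/4 × 30 mL/fl oz = 75.0 mL
peanut butter: (1 tbsp + 2 tsp = 5/3 tbsp) × 5/4 ÷ 16 tbsp/cup × 258 g/cup ≈ 33.6 g
chopped pecans: 14 oz × 5/4 = 17.5 oz

dried cranberries: 2.0 cup; maple syrup: 2.5 cup; heavy cream: 75.0 mL; peanut butter: 33.6 g; chopped pecans: 17.5 oz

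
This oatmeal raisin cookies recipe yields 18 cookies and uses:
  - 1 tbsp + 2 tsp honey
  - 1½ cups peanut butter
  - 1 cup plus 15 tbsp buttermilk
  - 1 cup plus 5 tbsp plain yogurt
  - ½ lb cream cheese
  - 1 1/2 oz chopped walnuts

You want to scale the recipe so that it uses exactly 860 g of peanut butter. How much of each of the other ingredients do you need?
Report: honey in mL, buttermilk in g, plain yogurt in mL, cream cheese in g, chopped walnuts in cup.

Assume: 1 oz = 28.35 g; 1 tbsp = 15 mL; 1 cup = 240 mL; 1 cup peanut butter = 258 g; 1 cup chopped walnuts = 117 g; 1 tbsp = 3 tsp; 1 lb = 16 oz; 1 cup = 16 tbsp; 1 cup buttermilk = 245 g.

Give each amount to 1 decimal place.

honey: 55.6 mL; buttermilk: 1054.9 g; plain yogurt: 700.0 mL; cream cheese: 504.0 g; chopped walnuts: 0.8 cup

The original recipe has 387 g of peanut butter, so the scaling factor is 860 ÷ 387 = 20/9.
honey: (1 tbsp + 2 tsp = 5/3 tbsp) × 20/9 × 15 mL/tbsp ≈ 55.6 mL
buttermilk: (1 cup + 15 tbsp = 1.9375 cup) × 20/9 × 245 g/cup ≈ 1054.9 g
plain yogurt: (1 cup + 5 tbsp = 1.3125 cup) × 20/9 × 240 mL/cup = 700.0 mL
cream cheese: 0.5 lb × 20/9 × 16 oz/lb × 28.35 g/oz = 504.0 g
chopped walnuts: 1.5 oz × 20/9 × 28.35 g/oz ÷ 117 g/cup ≈ 0.8 cup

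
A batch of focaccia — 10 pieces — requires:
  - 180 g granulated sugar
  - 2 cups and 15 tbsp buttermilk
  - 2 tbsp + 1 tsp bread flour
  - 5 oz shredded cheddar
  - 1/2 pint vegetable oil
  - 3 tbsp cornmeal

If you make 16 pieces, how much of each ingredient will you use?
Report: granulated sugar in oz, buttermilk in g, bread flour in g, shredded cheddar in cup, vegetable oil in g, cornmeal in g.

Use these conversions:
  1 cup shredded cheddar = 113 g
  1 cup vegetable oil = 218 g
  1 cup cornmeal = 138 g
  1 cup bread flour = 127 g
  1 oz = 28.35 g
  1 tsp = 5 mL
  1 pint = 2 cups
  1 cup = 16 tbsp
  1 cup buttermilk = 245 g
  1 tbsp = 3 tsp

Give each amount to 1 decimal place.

granulated sugar: 10.2 oz; buttermilk: 1151.5 g; bread flour: 29.6 g; shredded cheddar: 2.0 cup; vegetable oil: 348.8 g; cornmeal: 41.4 g

Scaling factor: 16/10 = 8/5 = 1.6.
granulated sugar: 180 g × 8/5 ÷ 28.35 g/oz ≈ 10.2 oz
buttermilk: (2 cup + 15 tbsp = 2.9375 cup) × 8/5 × 245 g/cup = 1151.5 g
bread flour: (2 tbsp + 1 tsp = 7/3 tbsp) × 8/5 ÷ 16 tbsp/cup × 127 g/cup ≈ 29.6 g
shredded cheddar: 5 oz × 8/5 × 28.35 g/oz ÷ 113 g/cup ≈ 2.0 cup
vegetable oil: 0.5 pint × 8/5 × 2 cup/pint × 218 g/cup = 348.8 g
cornmeal: 3 tbsp × 8/5 ÷ 16 tbsp/cup × 138 g/cup = 41.4 g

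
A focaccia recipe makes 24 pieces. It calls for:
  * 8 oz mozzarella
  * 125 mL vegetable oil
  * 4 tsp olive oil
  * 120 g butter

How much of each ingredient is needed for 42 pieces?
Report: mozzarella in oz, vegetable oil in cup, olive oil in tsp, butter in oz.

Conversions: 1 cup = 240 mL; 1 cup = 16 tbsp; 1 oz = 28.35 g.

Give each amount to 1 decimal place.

Scaling factor: 42/24 = 7/4 = 1.75.
mozzarella: 8 oz × 7/4 = 14.0 oz
vegetable oil: 125 mL × 7/4 ÷ 240 mL/cup ≈ 0.9 cup
olive oil: 4 tsp × 7/4 = 7.0 tsp
butter: 120 g × 7/4 ÷ 28.35 g/oz ≈ 7.4 oz

mozzarella: 14.0 oz; vegetable oil: 0.9 cup; olive oil: 7.0 tsp; butter: 7.4 oz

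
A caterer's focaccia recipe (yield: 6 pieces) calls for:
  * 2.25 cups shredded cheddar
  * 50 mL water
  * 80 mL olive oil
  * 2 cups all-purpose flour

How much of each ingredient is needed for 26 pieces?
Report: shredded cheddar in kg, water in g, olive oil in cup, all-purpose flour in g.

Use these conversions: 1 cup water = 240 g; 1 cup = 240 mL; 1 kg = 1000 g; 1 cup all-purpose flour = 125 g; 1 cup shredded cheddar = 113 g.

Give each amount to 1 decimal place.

Scaling factor: 26/6 = 13/3.
shredded cheddar: 2.25 cup × 13/3 × 113 g/cup ÷ 1000 g/kg ≈ 1.1 kg
water: 50 mL × 13/3 ÷ 240 mL/cup × 240 g/cup ≈ 216.7 g
olive oil: 80 mL × 13/3 ÷ 240 mL/cup ≈ 1.4 cup
all-purpose flour: 2 cup × 13/3 × 125 g/cup ≈ 1083.3 g

shredded cheddar: 1.1 kg; water: 216.7 g; olive oil: 1.4 cup; all-purpose flour: 1083.3 g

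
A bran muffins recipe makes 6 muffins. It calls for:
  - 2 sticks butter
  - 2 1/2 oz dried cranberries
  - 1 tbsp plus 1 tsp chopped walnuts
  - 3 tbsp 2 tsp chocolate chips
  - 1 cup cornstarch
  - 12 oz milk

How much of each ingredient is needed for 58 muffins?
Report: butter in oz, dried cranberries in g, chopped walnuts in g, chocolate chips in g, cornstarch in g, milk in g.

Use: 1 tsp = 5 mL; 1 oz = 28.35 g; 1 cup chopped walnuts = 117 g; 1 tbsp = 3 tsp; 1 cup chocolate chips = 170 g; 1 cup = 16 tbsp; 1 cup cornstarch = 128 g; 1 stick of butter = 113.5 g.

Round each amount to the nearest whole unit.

butter: 77 oz; dried cranberries: 685 g; chopped walnuts: 94 g; chocolate chips: 377 g; cornstarch: 1237 g; milk: 3289 g

Scaling factor: 58/6 = 29/3.
butter: 2 stick × 29/3 × 113.5 g/stick ÷ 28.35 g/oz ≈ 77 oz
dried cranberries: 2.5 oz × 29/3 × 28.35 g/oz ≈ 685 g
chopped walnuts: (1 tbsp + 1 tsp = 4/3 tbsp) × 29/3 ÷ 16 tbsp/cup × 117 g/cup ≈ 94 g
chocolate chips: (3 tbsp + 2 tsp = 11/3 tbsp) × 29/3 ÷ 16 tbsp/cup × 170 g/cup ≈ 377 g
cornstarch: 1 cup × 29/3 × 128 g/cup ≈ 1237 g
milk: 12 oz × 29/3 × 28.35 g/oz ≈ 3289 g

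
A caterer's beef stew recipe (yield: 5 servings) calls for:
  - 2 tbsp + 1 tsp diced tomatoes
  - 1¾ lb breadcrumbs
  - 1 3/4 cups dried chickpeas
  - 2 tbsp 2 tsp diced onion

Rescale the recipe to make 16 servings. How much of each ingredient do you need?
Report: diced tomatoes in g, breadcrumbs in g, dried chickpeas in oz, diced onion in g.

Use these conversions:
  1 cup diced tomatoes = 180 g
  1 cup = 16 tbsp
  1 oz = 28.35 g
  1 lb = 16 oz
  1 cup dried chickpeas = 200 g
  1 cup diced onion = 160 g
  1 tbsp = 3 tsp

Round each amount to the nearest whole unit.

Scaling factor: 16/5 = 3.2.
diced tomatoes: (2 tbsp + 1 tsp = 7/3 tbsp) × 16/5 ÷ 16 tbsp/cup × 180 g/cup = 84 g
breadcrumbs: 1.75 lb × 16/5 × 16 oz/lb × 28.35 g/oz ≈ 2540 g
dried chickpeas: 1.75 cup × 16/5 × 200 g/cup ÷ 28.35 g/oz ≈ 40 oz
diced onion: (2 tbsp + 2 tsp = 8/3 tbsp) × 16/5 ÷ 16 tbsp/cup × 160 g/cup ≈ 85 g

diced tomatoes: 84 g; breadcrumbs: 2540 g; dried chickpeas: 40 oz; diced onion: 85 g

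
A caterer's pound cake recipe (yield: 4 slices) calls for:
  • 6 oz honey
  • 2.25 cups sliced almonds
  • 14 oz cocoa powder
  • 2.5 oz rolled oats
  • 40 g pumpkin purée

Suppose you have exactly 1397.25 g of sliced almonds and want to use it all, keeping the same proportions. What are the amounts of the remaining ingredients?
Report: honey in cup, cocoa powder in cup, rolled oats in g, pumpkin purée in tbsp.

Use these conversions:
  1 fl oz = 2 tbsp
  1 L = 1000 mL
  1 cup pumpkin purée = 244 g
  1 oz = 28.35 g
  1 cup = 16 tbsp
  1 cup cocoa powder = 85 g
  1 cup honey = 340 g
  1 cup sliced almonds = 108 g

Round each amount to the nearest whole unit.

honey: 3 cup; cocoa powder: 27 cup; rolled oats: 408 g; pumpkin purée: 15 tbsp

The original recipe has 243 g of sliced almonds, so the scaling factor is 1397.25 ÷ 243 = 23/4 = 5.75.
honey: 6 oz × 23/4 × 28.35 g/oz ÷ 340 g/cup ≈ 3 cup
cocoa powder: 14 oz × 23/4 × 28.35 g/oz ÷ 85 g/cup ≈ 27 cup
rolled oats: 2.5 oz × 23/4 × 28.35 g/oz ≈ 408 g
pumpkin purée: 40 g × 23/4 ÷ 244 g/cup × 16 tbsp/cup ≈ 15 tbsp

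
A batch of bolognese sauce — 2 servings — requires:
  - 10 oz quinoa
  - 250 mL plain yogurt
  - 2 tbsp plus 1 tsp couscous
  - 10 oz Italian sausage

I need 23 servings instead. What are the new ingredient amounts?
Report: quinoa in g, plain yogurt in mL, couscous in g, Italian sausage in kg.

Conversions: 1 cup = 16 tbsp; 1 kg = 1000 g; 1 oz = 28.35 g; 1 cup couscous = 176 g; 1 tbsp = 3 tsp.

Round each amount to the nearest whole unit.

quinoa: 3260 g; plain yogurt: 2875 mL; couscous: 295 g; Italian sausage: 3 kg

Scaling factor: 23/2 = 11.5.
quinoa: 10 oz × 23/2 × 28.35 g/oz ≈ 3260 g
plain yogurt: 250 mL × 23/2 = 2875 mL
couscous: (2 tbsp + 1 tsp = 7/3 tbsp) × 23/2 ÷ 16 tbsp/cup × 176 g/cup ≈ 295 g
Italian sausage: 10 oz × 23/2 × 28.35 g/oz ÷ 1000 g/kg ≈ 3 kg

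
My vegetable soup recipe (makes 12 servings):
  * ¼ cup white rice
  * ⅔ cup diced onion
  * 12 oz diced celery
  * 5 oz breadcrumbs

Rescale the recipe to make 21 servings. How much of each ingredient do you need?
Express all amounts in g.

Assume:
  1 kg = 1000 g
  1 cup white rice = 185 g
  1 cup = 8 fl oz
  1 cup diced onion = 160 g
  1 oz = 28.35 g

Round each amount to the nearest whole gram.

white rice: 81 g; diced onion: 187 g; diced celery: 595 g; breadcrumbs: 248 g

Scaling factor: 21/12 = 7/4 = 1.75.
white rice: 0.25 cup × 7/4 × 185 g/cup ≈ 81 g
diced onion: 2/3 cup × 7/4 × 160 g/cup ≈ 187 g
diced celery: 12 oz × 7/4 × 28.35 g/oz ≈ 595 g
breadcrumbs: 5 oz × 7/4 × 28.35 g/oz ≈ 248 g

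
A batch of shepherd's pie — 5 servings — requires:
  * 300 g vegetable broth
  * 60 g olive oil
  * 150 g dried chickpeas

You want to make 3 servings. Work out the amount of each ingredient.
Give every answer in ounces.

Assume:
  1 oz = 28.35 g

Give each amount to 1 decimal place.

Scaling factor: 3/5 = 0.6.
vegetable broth: 300 g × 3/5 ÷ 28.35 g/oz ≈ 6.3 oz
olive oil: 60 g × 3/5 ÷ 28.35 g/oz ≈ 1.3 oz
dried chickpeas: 150 g × 3/5 ÷ 28.35 g/oz ≈ 3.2 oz

vegetable broth: 6.3 oz; olive oil: 1.3 oz; dried chickpeas: 3.2 oz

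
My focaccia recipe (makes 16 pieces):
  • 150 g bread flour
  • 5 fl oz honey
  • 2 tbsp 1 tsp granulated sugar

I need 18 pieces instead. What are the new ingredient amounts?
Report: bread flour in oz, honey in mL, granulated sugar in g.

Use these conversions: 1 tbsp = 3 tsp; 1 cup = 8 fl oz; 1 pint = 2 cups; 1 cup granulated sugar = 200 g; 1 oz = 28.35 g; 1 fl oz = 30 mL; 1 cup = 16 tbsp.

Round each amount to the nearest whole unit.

Scaling factor: 18/16 = 9/8 = 1.125.
bread flour: 150 g × 9/8 ÷ 28.35 g/oz ≈ 6 oz
honey: 5 fl oz × 9/8 × 30 mL/fl oz ≈ 169 mL
granulated sugar: (2 tbsp + 1 tsp = 7/3 tbsp) × 9/8 ÷ 16 tbsp/cup × 200 g/cup ≈ 33 g

bread flour: 6 oz; honey: 169 mL; granulated sugar: 33 g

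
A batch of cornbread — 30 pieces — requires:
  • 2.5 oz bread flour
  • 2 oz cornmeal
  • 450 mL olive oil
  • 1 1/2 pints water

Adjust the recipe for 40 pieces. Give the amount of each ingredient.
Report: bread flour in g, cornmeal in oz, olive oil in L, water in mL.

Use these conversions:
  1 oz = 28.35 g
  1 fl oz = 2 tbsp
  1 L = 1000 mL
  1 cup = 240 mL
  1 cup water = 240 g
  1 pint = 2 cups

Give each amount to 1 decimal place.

bread flour: 94.5 g; cornmeal: 2.7 oz; olive oil: 0.6 L; water: 960.0 mL

Scaling factor: 40/30 = 4/3.
bread flour: 2.5 oz × 4/3 × 28.35 g/oz = 94.5 g
cornmeal: 2 oz × 4/3 ≈ 2.7 oz
olive oil: 450 mL × 4/3 ÷ 1000 mL/L = 0.6 L
water: 1.5 pint × 4/3 × 2 cup/pint × 240 mL/cup = 960.0 mL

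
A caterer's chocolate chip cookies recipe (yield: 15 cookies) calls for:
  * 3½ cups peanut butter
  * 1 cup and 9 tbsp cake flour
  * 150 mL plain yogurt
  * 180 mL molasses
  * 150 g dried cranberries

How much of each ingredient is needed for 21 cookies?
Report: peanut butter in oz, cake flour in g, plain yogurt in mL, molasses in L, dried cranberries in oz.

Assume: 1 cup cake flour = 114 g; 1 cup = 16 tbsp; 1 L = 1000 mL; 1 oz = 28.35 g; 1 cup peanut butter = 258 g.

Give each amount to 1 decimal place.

Scaling factor: 21/15 = 7/5 = 1.4.
peanut butter: 3.5 cup × 7/5 × 258 g/cup ÷ 28.35 g/oz ≈ 44.6 oz
cake flour: (1 cup + 9 tbsp = 1.5625 cup) × 7/5 × 114 g/cup ≈ 249.4 g
plain yogurt: 150 mL × 7/5 = 210.0 mL
molasses: 180 mL × 7/5 ÷ 1000 mL/L ≈ 0.3 L
dried cranberries: 150 g × 7/5 ÷ 28.35 g/oz ≈ 7.4 oz

peanut butter: 44.6 oz; cake flour: 249.4 g; plain yogurt: 210.0 mL; molasses: 0.3 L; dried cranberries: 7.4 oz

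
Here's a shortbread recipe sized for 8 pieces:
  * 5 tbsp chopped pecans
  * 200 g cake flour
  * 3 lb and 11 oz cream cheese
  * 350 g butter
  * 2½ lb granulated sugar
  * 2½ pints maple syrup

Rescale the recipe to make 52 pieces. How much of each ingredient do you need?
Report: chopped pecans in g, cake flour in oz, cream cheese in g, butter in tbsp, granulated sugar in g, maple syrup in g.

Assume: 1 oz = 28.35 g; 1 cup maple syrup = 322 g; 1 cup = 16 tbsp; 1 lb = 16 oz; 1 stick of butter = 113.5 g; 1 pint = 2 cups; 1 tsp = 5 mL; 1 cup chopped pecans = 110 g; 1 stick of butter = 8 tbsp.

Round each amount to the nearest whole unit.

Scaling factor: 52/8 = 13/2 = 6.5.
chopped pecans: 5 tbsp × 13/2 ÷ 16 tbsp/cup × 110 g/cup ≈ 223 g
cake flour: 200 g × 13/2 ÷ 28.35 g/oz ≈ 46 oz
cream cheese: (3 lb + 11 oz = 3.6875 lb) × 13/2 × 16 oz/lb × 28.35 g/oz ≈ 10872 g
butter: 350 g × 13/2 ÷ 113.5 g/stick × 8 tbsp/stick ≈ 160 tbsp
granulated sugar: 2.5 lb × 13/2 × 16 oz/lb × 28.35 g/oz = 7371 g
maple syrup: 2.5 pint × 13/2 × 2 cup/pint × 322 g/cup = 10465 g

chopped pecans: 223 g; cake flour: 46 oz; cream cheese: 10872 g; butter: 160 tbsp; granulated sugar: 7371 g; maple syrup: 10465 g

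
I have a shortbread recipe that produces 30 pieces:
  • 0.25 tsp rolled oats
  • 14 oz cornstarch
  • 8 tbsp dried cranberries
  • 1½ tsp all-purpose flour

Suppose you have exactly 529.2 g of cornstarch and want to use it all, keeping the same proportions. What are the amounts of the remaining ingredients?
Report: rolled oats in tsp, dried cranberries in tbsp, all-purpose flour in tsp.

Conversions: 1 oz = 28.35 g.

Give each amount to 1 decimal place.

The original recipe has 396.9 g of cornstarch, so the scaling factor is 529.2 ÷ 396.9 = 4/3.
rolled oats: 0.25 tsp × 4/3 ≈ 0.3 tsp
dried cranberries: 8 tbsp × 4/3 ≈ 10.7 tbsp
all-purpose flour: 1.5 tsp × 4/3 = 2.0 tsp

rolled oats: 0.3 tsp; dried cranberries: 10.7 tbsp; all-purpose flour: 2.0 tsp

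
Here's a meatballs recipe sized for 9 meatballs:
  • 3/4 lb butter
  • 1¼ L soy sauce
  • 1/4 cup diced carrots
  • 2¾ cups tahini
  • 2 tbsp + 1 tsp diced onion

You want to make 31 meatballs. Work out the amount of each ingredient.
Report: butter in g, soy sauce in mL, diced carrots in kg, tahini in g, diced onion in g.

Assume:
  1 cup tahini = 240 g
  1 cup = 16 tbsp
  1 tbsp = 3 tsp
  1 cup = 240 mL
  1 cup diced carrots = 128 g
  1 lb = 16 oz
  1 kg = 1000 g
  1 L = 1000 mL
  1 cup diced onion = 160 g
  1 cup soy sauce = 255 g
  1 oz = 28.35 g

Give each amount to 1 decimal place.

butter: 1171.8 g; soy sauce: 4305.6 mL; diced carrots: 0.1 kg; tahini: 2273.3 g; diced onion: 80.4 g

Scaling factor: 31/9.
butter: 0.75 lb × 31/9 × 16 oz/lb × 28.35 g/oz = 1171.8 g
soy sauce: 1.25 L × 31/9 × 1000 mL/L ≈ 4305.6 mL
diced carrots: 0.25 cup × 31/9 × 128 g/cup ÷ 1000 g/kg ≈ 0.1 kg
tahini: 2.75 cup × 31/9 × 240 g/cup ≈ 2273.3 g
diced onion: (2 tbsp + 1 tsp = 7/3 tbsp) × 31/9 ÷ 16 tbsp/cup × 160 g/cup ≈ 80.4 g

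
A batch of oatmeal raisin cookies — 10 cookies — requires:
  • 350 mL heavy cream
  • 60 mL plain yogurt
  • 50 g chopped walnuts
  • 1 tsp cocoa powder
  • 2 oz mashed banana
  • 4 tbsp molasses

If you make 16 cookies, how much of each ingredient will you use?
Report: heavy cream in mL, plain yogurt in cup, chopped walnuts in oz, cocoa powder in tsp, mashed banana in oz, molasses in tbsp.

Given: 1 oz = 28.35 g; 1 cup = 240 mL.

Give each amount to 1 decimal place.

heavy cream: 560.0 mL; plain yogurt: 0.4 cup; chopped walnuts: 2.8 oz; cocoa powder: 1.6 tsp; mashed banana: 3.2 oz; molasses: 6.4 tbsp

Scaling factor: 16/10 = 8/5 = 1.6.
heavy cream: 350 mL × 8/5 = 560.0 mL
plain yogurt: 60 mL × 8/5 ÷ 240 mL/cup = 0.4 cup
chopped walnuts: 50 g × 8/5 ÷ 28.35 g/oz ≈ 2.8 oz
cocoa powder: 1 tsp × 8/5 = 1.6 tsp
mashed banana: 2 oz × 8/5 = 3.2 oz
molasses: 4 tbsp × 8/5 = 6.4 tbsp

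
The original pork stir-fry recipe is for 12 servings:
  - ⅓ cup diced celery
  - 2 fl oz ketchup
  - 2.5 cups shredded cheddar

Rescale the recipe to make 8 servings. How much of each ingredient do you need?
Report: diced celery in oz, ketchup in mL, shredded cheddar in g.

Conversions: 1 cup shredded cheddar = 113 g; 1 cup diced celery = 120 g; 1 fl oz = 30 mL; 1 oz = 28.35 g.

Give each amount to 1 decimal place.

Scaling factor: 8/12 = 2/3.
diced celery: 1/3 cup × 2/3 × 120 g/cup ÷ 28.35 g/oz ≈ 0.9 oz
ketchup: 2 fl oz × 2/3 × 30 mL/fl oz = 40.0 mL
shredded cheddar: 2.5 cup × 2/3 × 113 g/cup ≈ 188.3 g

diced celery: 0.9 oz; ketchup: 40.0 mL; shredded cheddar: 188.3 g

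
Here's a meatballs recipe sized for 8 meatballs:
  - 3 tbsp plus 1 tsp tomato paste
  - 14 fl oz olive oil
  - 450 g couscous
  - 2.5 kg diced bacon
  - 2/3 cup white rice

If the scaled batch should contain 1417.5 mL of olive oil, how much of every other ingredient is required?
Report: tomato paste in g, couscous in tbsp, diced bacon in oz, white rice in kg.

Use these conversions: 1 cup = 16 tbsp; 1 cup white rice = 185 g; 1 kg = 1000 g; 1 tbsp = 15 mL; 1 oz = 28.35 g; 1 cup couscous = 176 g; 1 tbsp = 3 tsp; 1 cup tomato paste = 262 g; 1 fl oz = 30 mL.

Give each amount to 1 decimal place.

tomato paste: 184.2 g; couscous: 138.1 tbsp; diced bacon: 297.6 oz; white rice: 0.4 kg

The original recipe has 420 mL of olive oil, so the scaling factor is 1417.5 ÷ 420 = 27/8 = 3.375.
tomato paste: (3 tbsp + 1 tsp = 10/3 tbsp) × 27/8 ÷ 16 tbsp/cup × 262 g/cup ≈ 184.2 g
couscous: 450 g × 27/8 ÷ 176 g/cup × 16 tbsp/cup ≈ 138.1 tbsp
diced bacon: 2.5 kg × 27/8 × 1000 g/kg ÷ 28.35 g/oz ≈ 297.6 oz
white rice: 2/3 cup × 27/8 × 185 g/cup ÷ 1000 g/kg ≈ 0.4 kg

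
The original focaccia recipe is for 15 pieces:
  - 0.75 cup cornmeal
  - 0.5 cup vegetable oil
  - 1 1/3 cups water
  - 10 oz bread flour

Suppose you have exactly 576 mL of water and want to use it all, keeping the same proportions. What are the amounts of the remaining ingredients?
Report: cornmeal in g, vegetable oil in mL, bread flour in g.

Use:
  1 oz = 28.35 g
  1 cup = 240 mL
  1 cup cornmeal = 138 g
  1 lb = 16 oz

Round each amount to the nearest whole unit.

The original recipe has 320 mL of water, so the scaling factor is 576 ÷ 320 = 9/5 = 1.8.
cornmeal: 0.75 cup × 9/5 × 138 g/cup ≈ 186 g
vegetable oil: 0.5 cup × 9/5 × 240 mL/cup = 216 mL
bread flour: 10 oz × 9/5 × 28.35 g/oz ≈ 510 g

cornmeal: 186 g; vegetable oil: 216 mL; bread flour: 510 g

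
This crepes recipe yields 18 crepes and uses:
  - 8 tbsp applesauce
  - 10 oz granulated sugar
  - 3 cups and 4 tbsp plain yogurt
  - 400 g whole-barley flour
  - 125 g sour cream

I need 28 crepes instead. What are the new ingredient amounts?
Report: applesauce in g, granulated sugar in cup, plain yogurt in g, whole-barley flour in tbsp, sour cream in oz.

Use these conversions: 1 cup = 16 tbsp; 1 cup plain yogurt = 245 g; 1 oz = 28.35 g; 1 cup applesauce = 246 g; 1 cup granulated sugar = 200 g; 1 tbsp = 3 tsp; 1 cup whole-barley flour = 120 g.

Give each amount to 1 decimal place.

applesauce: 191.3 g; granulated sugar: 2.2 cup; plain yogurt: 1238.6 g; whole-barley flour: 83.0 tbsp; sour cream: 6.9 oz

Scaling factor: 28/18 = 14/9.
applesauce: 8 tbsp × 14/9 ÷ 16 tbsp/cup × 246 g/cup ≈ 191.3 g
granulated sugar: 10 oz × 14/9 × 28.35 g/oz ÷ 200 g/cup ≈ 2.2 cup
plain yogurt: (3 cup + 4 tbsp = 3.25 cup) × 14/9 × 245 g/cup ≈ 1238.6 g
whole-barley flour: 400 g × 14/9 ÷ 120 g/cup × 16 tbsp/cup ≈ 83.0 tbsp
sour cream: 125 g × 14/9 ÷ 28.35 g/oz ≈ 6.9 oz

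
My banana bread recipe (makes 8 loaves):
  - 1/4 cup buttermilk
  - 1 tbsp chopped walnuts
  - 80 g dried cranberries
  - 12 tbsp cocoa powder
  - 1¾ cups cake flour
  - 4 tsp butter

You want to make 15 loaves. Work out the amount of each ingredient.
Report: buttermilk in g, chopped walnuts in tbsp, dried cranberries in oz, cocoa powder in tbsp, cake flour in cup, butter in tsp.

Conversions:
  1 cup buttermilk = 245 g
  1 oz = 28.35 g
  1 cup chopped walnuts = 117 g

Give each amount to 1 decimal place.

Scaling factor: 15/8 = 1.875.
buttermilk: 0.25 cup × 15/8 × 245 g/cup ≈ 114.8 g
chopped walnuts: 1 tbsp × 15/8 ≈ 1.9 tbsp
dried cranberries: 80 g × 15/8 ÷ 28.35 g/oz ≈ 5.3 oz
cocoa powder: 12 tbsp × 15/8 = 22.5 tbsp
cake flour: 1.75 cup × 15/8 ≈ 3.3 cup
butter: 4 tsp × 15/8 = 7.5 tsp

buttermilk: 114.8 g; chopped walnuts: 1.9 tbsp; dried cranberries: 5.3 oz; cocoa powder: 22.5 tbsp; cake flour: 3.3 cup; butter: 7.5 tsp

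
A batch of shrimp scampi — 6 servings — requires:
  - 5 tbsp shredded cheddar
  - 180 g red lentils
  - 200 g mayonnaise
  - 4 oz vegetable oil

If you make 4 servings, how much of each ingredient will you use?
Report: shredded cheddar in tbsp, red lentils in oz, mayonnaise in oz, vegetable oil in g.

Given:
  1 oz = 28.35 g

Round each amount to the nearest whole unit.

shredded cheddar: 3 tbsp; red lentils: 4 oz; mayonnaise: 5 oz; vegetable oil: 76 g

Scaling factor: 4/6 = 2/3.
shredded cheddar: 5 tbsp × 2/3 ≈ 3 tbsp
red lentils: 180 g × 2/3 ÷ 28.35 g/oz ≈ 4 oz
mayonnaise: 200 g × 2/3 ÷ 28.35 g/oz ≈ 5 oz
vegetable oil: 4 oz × 2/3 × 28.35 g/oz ≈ 76 g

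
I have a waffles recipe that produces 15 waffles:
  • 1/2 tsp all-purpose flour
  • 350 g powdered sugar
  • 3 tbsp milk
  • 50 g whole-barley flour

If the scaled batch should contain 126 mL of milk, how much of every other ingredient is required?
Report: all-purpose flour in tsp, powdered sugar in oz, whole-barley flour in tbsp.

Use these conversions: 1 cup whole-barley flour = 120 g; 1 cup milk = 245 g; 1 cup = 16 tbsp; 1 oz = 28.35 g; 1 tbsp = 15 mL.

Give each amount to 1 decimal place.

all-purpose flour: 1.4 tsp; powdered sugar: 34.6 oz; whole-barley flour: 18.7 tbsp

The original recipe has 45 mL of milk, so the scaling factor is 126 ÷ 45 = 14/5 = 2.8.
all-purpose flour: 0.5 tsp × 14/5 = 1.4 tsp
powdered sugar: 350 g × 14/5 ÷ 28.35 g/oz ≈ 34.6 oz
whole-barley flour: 50 g × 14/5 ÷ 120 g/cup × 16 tbsp/cup ≈ 18.7 tbsp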